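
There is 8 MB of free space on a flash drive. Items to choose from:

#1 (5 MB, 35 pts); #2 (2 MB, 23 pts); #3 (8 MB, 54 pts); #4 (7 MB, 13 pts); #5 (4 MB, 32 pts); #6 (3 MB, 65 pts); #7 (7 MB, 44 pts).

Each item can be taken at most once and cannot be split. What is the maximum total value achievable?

100 pts

This is a 0/1 knapsack; check combinations near the capacity.
- #1+#6: size 5+3=8, value 35+65=100
- #5+#6: size 4+3=7, value 32+65=97
- #2+#6: size 2+3=5, value 23+65=88
Best: 100 pts.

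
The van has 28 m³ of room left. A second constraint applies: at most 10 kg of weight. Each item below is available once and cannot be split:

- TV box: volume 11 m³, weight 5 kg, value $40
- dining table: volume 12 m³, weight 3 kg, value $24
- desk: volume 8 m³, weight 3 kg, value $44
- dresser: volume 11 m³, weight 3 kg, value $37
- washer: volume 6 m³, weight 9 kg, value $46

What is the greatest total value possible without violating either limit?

Feasible sets respecting both limits:
- TV box+desk: volume 19, weight 8, value 84
- desk+dresser: volume 19, weight 6, value 81
- TV box+dresser: volume 22, weight 8, value 77
Best: $84.

$84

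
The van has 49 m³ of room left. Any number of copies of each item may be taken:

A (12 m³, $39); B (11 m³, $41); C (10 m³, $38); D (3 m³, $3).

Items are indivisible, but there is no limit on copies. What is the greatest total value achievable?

$167

Best value-per-unit is C at 38/10; filling with it alone gives 4×38 = 152.
Optimal mix: 4×B + 1×D → volume 47, value 167.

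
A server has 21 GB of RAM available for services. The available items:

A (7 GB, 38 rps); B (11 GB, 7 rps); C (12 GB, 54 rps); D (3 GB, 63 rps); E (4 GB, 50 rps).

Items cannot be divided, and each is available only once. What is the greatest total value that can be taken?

Check high-value combinations within 21 GB:
- C+D+E: memory 12+3+4=19, value 54+63+50=167
- A+D+E: memory 7+3+4=14, value 38+63+50=151
- B+D+E: memory 11+3+4=18, value 7+63+50=120
Best: 167 rps.

167 rps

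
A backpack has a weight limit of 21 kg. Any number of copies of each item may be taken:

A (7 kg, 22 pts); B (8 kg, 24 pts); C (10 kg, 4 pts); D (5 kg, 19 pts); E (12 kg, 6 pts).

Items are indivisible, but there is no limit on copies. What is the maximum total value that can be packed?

76 pts

Best value-per-unit is D at 19/5, and filling with it alone uses weight 4×5=20. No mix of the others beats 4×19 = 76.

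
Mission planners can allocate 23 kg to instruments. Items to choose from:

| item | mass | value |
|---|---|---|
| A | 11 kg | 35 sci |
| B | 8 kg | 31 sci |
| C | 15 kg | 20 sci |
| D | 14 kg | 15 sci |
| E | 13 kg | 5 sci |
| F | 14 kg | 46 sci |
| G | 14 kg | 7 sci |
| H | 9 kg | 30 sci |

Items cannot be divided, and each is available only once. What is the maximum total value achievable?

Check high-value combinations within 23 kg:
- B+F: mass 8+14=22, value 31+46=77
- F+H: mass 14+9=23, value 46+30=76
- A+B: mass 11+8=19, value 35+31=66
- A+H: mass 11+9=20, value 35+30=65
- B+H: mass 8+9=17, value 31+30=61
Best: 77 sci.

77 sci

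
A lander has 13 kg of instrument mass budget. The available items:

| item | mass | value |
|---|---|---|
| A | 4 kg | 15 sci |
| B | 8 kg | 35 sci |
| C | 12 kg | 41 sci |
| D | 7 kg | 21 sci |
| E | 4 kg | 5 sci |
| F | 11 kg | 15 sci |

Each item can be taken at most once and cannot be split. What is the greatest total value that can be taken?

Check high-value combinations within 13 kg:
- A+B: mass 4+8=12, value 15+35=50
- C: mass 12, value 41
- B+E: mass 8+4=12, value 35+5=40
- A+D: mass 4+7=11, value 15+21=36
- B: mass 8, value 35
Best: 50 sci.

50 sci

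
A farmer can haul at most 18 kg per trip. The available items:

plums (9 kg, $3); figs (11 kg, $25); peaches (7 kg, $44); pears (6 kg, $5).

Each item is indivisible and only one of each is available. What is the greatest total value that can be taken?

$69

Check high-value combinations within 18 kg:
- figs+peaches: weight 11+7=18, value 25+44=69
- peaches+pears: weight 7+6=13, value 44+5=49
- plums+peaches: weight 9+7=16, value 3+44=47
- peaches: weight 7, value 44
Best: $69.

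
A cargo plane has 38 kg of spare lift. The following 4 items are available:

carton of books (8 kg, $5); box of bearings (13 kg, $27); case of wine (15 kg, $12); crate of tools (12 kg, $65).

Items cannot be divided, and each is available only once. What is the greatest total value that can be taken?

Check high-value combinations within 38 kg:
- carton of books+box of bearings+crate of tools: weight 8+13+12=33, value 5+27+65=97
- box of bearings+crate of tools: weight 13+12=25, value 27+65=92
- carton of books+case of wine+crate of tools: weight 8+15+12=35, value 5+12+65=82
Best: $97.

$97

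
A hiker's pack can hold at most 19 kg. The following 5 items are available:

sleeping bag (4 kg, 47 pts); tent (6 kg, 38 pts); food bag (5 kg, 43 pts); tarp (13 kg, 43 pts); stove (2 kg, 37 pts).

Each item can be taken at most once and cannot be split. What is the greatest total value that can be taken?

165 pts

Check high-value combinations within 19 kg:
- sleeping bag+tent+food bag+stove: weight 4+6+5+2=17, value 47+38+43+37=165
- sleeping bag+tent+food bag: weight 4+6+5=15, value 47+38+43=128
- sleeping bag+food bag+stove: weight 4+5+2=11, value 47+43+37=127
Best: 165 pts.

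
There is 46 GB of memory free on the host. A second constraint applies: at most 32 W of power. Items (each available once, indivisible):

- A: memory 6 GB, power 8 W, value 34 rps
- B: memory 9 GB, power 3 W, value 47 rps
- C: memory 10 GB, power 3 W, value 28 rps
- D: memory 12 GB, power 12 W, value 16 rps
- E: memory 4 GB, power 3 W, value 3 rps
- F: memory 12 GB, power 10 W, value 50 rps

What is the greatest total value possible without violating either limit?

Feasible sets respecting both limits:
- A+B+C+E+F: memory 41, power 27, value 162
- A+B+C+F: memory 37, power 24, value 159
- B+C+D+F: memory 43, power 28, value 141
- A+B+E+F: memory 31, power 24, value 134
Best: 162 rps.

162 rps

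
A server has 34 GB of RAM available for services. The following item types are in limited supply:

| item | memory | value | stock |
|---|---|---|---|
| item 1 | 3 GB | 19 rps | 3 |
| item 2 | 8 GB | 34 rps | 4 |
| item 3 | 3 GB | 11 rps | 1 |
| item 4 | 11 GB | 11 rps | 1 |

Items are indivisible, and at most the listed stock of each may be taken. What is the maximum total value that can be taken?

159 rps

Top feasible selections:
- 3×item 1 + 3×item 2: memory 33, value 159
- 2×item 1 + 3×item 2 + 1×item 3: memory 33, value 151
Best: 159 rps.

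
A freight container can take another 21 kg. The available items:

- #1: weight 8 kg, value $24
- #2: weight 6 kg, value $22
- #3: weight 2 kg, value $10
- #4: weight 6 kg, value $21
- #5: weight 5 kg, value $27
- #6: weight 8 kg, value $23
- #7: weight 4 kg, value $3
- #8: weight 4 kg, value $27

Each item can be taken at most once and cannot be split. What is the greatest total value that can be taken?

$97

Check high-value combinations within 21 kg:
- #2+#4+#5+#8: weight 6+6+5+4=21, value 22+21+27+27=97
- #2+#3+#5+#7+#8: weight 6+2+5+4+4=21, value 22+10+27+3+27=89
- #1+#3+#5+#8: weight 8+2+5+4=19, value 24+10+27+27=88
Best: $97.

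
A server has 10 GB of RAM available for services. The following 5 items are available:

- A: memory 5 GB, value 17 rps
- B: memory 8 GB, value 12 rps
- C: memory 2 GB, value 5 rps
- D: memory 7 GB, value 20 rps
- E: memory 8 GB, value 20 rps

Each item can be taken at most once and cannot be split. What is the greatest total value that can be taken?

25 rps

Check high-value combinations within 10 GB:
- C+D: memory 2+7=9, value 5+20=25
- C+E: memory 2+8=10, value 5+20=25
- A+C: memory 5+2=7, value 17+5=22
- D: memory 7, value 20
- E: memory 8, value 20
Best: 25 rps.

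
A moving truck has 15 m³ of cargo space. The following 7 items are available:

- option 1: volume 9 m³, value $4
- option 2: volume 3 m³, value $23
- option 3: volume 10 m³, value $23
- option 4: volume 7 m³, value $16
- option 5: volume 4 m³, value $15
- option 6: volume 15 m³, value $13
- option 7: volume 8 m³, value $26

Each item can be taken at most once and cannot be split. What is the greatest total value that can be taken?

$64

This is a 0/1 knapsack; check combinations near the capacity.
- option 2+option 5+option 7: volume 3+4+8=15, value 23+15+26=64
- option 2+option 4+option 5: volume 3+7+4=14, value 23+16+15=54
- option 2+option 7: volume 3+8=11, value 23+26=49
- option 2+option 3: volume 3+10=13, value 23+23=46
- option 4+option 7: volume 7+8=15, value 16+26=42
Best: $64.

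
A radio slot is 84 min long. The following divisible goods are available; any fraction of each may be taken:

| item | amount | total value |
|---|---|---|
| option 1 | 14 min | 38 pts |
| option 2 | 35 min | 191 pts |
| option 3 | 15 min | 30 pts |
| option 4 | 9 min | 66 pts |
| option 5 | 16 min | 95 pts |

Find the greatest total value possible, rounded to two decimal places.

410.00

Take in order of value per unit:
- option 4 (66/9 per unit): all 9 → value 66, running total 66.00
- option 5 (95/16 per unit): all 16 → value 95, running total 161.00
- option 2 (191/35 per unit): all 35 → value 191, running total 352.00
- option 1 (38/14 per unit): all 14 → value 38, running total 390.00
- option 3 (30/15 per unit): 10 of 15 → value 10×30/15 = 20.0000, running total 410.00
Total 410.00.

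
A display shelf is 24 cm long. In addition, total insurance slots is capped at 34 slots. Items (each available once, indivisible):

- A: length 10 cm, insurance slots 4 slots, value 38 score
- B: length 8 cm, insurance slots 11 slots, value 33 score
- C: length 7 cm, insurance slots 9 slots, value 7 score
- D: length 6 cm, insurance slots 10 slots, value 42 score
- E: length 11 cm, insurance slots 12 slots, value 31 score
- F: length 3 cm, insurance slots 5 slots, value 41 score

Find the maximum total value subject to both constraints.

Feasible sets respecting both limits:
- A+D+F: length 19, insurance slots 19, value 121
- B+D+F: length 17, insurance slots 26, value 116
- D+E+F: length 20, insurance slots 27, value 114
Best: 121 score.

121 score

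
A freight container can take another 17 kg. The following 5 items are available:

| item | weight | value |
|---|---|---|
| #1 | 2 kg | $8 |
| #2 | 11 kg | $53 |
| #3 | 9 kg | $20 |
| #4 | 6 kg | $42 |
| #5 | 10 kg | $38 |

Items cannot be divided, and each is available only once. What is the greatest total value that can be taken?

$95

Check high-value combinations within 17 kg:
- #2+#4: weight 11+6=17, value 53+42=95
- #4+#5: weight 6+10=16, value 42+38=80
- #1+#3+#4: weight 2+9+6=17, value 8+20+42=70
- #3+#4: weight 9+6=15, value 20+42=62
- #1+#2: weight 2+11=13, value 8+53=61
Best: $95.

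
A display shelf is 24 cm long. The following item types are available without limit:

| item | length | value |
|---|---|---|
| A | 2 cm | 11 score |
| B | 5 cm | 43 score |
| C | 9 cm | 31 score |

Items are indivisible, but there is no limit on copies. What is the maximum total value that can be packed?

194 score

Best value-per-unit is B at 43/5; filling with it alone gives 4×43 = 172.
Optimal mix: 2×A + 4×B → length 24, value 194.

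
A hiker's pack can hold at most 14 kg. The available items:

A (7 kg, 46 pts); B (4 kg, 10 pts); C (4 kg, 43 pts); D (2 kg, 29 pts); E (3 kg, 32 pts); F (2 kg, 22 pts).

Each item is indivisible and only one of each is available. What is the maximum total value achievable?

Check high-value combinations within 14 kg:
- A+D+E+F: weight 7+2+3+2=14, value 46+29+32+22=129
- C+D+E+F: weight 4+2+3+2=11, value 43+29+32+22=126
- A+C+E: weight 7+4+3=14, value 46+43+32=121
- A+C+D: weight 7+4+2=13, value 46+43+29=118
- B+C+D+E: weight 4+4+2+3=13, value 10+43+29+32=114
Best: 129 pts.

129 pts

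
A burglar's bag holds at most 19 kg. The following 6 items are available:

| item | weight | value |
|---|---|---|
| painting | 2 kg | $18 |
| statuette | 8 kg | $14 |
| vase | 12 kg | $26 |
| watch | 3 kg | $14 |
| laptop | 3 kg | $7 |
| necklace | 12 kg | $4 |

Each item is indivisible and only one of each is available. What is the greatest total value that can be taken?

$58

This is a 0/1 knapsack; check combinations near the capacity.
- painting+vase+watch: weight 2+12+3=17, value 18+26+14=58
- painting+statuette+watch+laptop: weight 2+8+3+3=16, value 18+14+14+7=53
- painting+vase+laptop: weight 2+12+3=17, value 18+26+7=51
- vase+watch+laptop: weight 12+3+3=18, value 26+14+7=47
- painting+statuette+watch: weight 2+8+3=13, value 18+14+14=46
Best: $58.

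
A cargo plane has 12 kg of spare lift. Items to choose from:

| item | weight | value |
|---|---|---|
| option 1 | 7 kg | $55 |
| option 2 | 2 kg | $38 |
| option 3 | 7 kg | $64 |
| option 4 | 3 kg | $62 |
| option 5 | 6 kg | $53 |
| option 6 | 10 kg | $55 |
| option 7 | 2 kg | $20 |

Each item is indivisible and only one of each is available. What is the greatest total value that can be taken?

Check high-value combinations within 12 kg:
- option 2+option 3+option 4: weight 2+7+3=12, value 38+64+62=164
- option 1+option 2+option 4: weight 7+2+3=12, value 55+38+62=155
- option 2+option 4+option 5: weight 2+3+6=11, value 38+62+53=153
- option 3+option 4+option 7: weight 7+3+2=12, value 64+62+20=146
- option 1+option 4+option 7: weight 7+3+2=12, value 55+62+20=137
Best: $164.

$164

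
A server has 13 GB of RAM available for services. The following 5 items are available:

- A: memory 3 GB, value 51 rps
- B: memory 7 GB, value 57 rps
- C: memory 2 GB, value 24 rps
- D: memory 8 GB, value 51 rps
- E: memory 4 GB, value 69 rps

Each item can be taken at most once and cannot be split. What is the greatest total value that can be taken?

150 rps

Check high-value combinations within 13 GB:
- B+C+E: memory 7+2+4=13, value 57+24+69=150
- A+C+E: memory 3+2+4=9, value 51+24+69=144
- A+B+C: memory 3+7+2=12, value 51+57+24=132
Best: 150 rps.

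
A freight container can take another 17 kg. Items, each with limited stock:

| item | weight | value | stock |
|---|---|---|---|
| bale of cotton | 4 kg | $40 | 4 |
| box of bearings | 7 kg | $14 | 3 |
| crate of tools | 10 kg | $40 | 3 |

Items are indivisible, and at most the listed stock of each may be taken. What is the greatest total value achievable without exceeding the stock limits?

$160

Best selections within weight 17 and stock limits:
- 4×bale of cotton: weight 16, value 160
- 3×bale of cotton: weight 12, value 120
- 2×bale of cotton + 1×box of bearings: weight 15, value 94
- 2×bale of cotton: weight 8, value 80
Best: $160.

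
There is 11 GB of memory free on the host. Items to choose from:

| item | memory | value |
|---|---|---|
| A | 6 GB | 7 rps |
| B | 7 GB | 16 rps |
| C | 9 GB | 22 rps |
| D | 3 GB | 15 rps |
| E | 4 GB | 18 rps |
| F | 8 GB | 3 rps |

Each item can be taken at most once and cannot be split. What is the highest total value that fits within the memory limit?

34 rps

Check high-value combinations within 11 GB:
- B+E: memory 7+4=11, value 16+18=34
- D+E: memory 3+4=7, value 15+18=33
- B+D: memory 7+3=10, value 16+15=31
- A+E: memory 6+4=10, value 7+18=25
- C: memory 9, value 22
Best: 34 rps.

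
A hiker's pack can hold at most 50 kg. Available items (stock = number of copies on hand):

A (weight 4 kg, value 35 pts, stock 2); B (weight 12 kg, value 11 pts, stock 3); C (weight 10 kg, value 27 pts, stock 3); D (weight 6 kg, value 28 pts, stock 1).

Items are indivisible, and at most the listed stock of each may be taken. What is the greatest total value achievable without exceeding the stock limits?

Best selections within weight 50 and stock limits:
- 2×A + 3×C + 1×D: weight 44, value 179
- 2×A + 1×B + 2×C + 1×D: weight 46, value 163
- 2×A + 1×B + 3×C: weight 50, value 162
Best: 179 pts.

179 pts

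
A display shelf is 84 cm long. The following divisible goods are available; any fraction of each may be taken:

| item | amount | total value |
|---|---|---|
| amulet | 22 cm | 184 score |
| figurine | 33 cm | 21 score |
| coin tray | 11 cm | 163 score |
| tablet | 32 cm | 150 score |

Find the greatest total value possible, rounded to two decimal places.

509.09

Take in order of value per unit:
- coin tray (163/11 per unit): all 11 → value 163, running total 163.00
- amulet (184/22 per unit): all 22 → value 184, running total 347.00
- tablet (150/32 per unit): all 32 → value 150, running total 497.00
- figurine (21/33 per unit): 19 of 33 → value 19×21/33 = 12.0909, running total 509.09
Total 509.09.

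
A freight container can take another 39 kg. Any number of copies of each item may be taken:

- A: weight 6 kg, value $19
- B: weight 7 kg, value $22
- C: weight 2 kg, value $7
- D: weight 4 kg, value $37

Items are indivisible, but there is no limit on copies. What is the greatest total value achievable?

$340

Best value-per-unit is D at 37/4; filling with it alone gives 9×37 = 333.
Optimal mix: 1×C + 9×D → weight 38, value 340.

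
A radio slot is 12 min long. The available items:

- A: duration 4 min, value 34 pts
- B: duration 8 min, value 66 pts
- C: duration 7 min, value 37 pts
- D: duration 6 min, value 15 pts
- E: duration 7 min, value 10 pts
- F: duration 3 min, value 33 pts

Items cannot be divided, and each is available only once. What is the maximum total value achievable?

100 pts

Check high-value combinations within 12 min:
- A+B: duration 4+8=12, value 34+66=100
- B+F: duration 8+3=11, value 66+33=99
- A+C: duration 4+7=11, value 34+37=71
- C+F: duration 7+3=10, value 37+33=70
- A+F: duration 4+3=7, value 34+33=67
Best: 100 pts.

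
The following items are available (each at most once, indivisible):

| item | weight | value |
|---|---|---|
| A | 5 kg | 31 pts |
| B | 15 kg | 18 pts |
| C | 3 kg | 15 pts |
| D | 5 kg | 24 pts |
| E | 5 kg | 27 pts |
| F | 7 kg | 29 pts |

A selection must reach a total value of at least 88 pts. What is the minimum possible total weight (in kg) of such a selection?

18

Subsets with value ≥ 88, sorted by total weight:
- A+C+D+E: weight 18, value 97
- A+C+E+F: weight 20, value 102
Minimum weight: 18 kg.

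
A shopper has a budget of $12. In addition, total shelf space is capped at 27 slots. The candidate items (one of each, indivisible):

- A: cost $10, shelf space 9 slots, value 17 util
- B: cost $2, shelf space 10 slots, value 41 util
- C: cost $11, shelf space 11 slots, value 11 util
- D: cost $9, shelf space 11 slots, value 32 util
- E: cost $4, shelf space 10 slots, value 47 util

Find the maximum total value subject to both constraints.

Feasible sets respecting both limits:
- B+E: cost 6, shelf space 20, value 88
- B+D: cost 11, shelf space 21, value 73
- A+B: cost 12, shelf space 19, value 58
- E: cost 4, shelf space 10, value 47
Best: 88 util.

88 util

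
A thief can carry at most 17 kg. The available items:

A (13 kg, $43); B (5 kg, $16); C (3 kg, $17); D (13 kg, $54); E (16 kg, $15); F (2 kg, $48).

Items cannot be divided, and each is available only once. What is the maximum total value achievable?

$102

Check high-value combinations within 17 kg:
- D+F: weight 13+2=15, value 54+48=102
- A+F: weight 13+2=15, value 43+48=91
- B+C+F: weight 5+3+2=10, value 16+17+48=81
- C+D: weight 3+13=16, value 17+54=71
- C+F: weight 3+2=5, value 17+48=65
Best: $102.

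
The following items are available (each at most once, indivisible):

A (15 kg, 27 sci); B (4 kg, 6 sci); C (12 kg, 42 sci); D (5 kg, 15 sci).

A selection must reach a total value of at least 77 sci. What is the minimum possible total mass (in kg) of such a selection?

Subsets with value ≥ 77, sorted by total mass:
- A+C+D: mass 32, value 84
- A+B+C+D: mass 36, value 90
Minimum mass: 32 kg.

32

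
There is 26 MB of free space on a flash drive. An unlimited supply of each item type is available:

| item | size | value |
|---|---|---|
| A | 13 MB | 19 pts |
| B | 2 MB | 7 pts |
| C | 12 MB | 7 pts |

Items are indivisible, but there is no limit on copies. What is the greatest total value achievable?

Best value-per-unit is B at 7/2, and filling with it alone uses size 13×2=26. No mix of the others beats 13×7 = 91.

91 pts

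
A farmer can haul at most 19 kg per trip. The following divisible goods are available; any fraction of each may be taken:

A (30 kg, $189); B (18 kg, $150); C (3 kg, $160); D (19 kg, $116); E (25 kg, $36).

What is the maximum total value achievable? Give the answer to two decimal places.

Take in order of value per unit:
- C (160/3 per unit): all 3 → value 160, running total 160.00
- B (150/18 per unit): 16 of 18 → value 16×150/18 = 133.3333, running total 293.33
Total 293.33.

293.33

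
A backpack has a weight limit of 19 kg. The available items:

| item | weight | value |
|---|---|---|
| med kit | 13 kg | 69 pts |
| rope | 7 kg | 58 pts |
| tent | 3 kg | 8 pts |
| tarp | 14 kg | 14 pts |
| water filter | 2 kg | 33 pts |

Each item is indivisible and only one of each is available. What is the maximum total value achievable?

Check high-value combinations within 19 kg:
- med kit+tent+water filter: weight 13+3+2=18, value 69+8+33=110
- med kit+water filter: weight 13+2=15, value 69+33=102
- rope+tent+water filter: weight 7+3+2=12, value 58+8+33=99
- rope+water filter: weight 7+2=9, value 58+33=91
- med kit+tent: weight 13+3=16, value 69+8=77
Best: 110 pts.

110 pts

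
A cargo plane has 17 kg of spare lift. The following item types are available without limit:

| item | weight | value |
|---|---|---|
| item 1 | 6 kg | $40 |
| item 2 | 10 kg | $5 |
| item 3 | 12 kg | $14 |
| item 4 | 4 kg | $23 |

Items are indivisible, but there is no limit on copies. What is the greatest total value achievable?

$103

Best value-per-unit is item 1 at 40/6; filling with it alone gives 2×40 = 80.
Optimal mix: 2×item 1 + 1×item 4 → weight 16, value 103.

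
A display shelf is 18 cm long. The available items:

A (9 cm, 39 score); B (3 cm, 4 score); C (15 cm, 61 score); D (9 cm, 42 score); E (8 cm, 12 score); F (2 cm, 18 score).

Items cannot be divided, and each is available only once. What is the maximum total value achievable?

81 score

Check high-value combinations within 18 cm:
- A+D: length 9+9=18, value 39+42=81
- C+F: length 15+2=17, value 61+18=79
- B+C: length 3+15=18, value 4+61=65
Best: 81 score.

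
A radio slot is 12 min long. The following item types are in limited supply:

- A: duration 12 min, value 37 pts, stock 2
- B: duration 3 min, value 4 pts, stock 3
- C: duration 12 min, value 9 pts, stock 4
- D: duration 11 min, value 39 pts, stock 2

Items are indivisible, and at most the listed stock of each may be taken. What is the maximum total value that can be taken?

39 pts

Top feasible selections:
- 1×D: duration 11, value 39
- 1×A: duration 12, value 37
Best: 39 pts.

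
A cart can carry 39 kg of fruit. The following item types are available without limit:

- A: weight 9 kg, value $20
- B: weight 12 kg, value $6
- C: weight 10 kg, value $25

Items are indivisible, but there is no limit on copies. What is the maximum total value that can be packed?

$95

Best value-per-unit is C at 25/10; filling with it alone gives 3×25 = 75.
Optimal mix: 1×A + 3×C → weight 39, value 95.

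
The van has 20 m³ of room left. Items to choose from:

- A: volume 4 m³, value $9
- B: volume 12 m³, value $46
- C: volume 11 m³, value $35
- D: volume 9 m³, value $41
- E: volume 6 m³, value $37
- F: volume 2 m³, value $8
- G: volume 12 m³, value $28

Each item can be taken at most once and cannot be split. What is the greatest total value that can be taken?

This is a 0/1 knapsack; check combinations near the capacity.
- B+E+F: volume 12+6+2=20, value 46+37+8=91
- A+D+E: volume 4+9+6=19, value 9+41+37=87
- D+E+F: volume 9+6+2=17, value 41+37+8=86
- B+E: volume 12+6=18, value 46+37=83
Best: $91.

$91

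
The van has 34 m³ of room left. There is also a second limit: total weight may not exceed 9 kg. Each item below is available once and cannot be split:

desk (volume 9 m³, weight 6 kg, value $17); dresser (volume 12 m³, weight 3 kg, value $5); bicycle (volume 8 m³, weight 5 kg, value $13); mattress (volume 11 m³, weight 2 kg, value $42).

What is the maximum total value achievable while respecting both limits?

$59

Feasible sets respecting both limits:
- desk+mattress: volume 20, weight 8, value 59
- bicycle+mattress: volume 19, weight 7, value 55
- dresser+mattress: volume 23, weight 5, value 47
- mattress: volume 11, weight 2, value 42
Best: $59.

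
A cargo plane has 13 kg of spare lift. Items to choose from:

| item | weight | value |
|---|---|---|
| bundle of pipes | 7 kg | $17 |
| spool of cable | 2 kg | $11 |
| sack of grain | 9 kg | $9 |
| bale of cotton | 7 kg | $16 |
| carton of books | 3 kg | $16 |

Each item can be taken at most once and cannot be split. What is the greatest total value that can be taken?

Check high-value combinations within 13 kg:
- bundle of pipes+spool of cable+carton of books: weight 7+2+3=12, value 17+11+16=44
- spool of cable+bale of cotton+carton of books: weight 2+7+3=12, value 11+16+16=43
- bundle of pipes+carton of books: weight 7+3=10, value 17+16=33
- bale of cotton+carton of books: weight 7+3=10, value 16+16=32
Best: $44.

$44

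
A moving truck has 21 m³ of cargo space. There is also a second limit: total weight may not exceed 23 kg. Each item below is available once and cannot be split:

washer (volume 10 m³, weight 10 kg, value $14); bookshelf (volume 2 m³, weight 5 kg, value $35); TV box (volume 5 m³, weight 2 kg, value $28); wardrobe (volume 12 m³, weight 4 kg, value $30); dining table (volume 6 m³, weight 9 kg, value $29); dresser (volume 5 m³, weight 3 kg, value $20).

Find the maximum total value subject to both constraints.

$112

Feasible sets respecting both limits:
- bookshelf+TV box+dining table+dresser: volume 18, weight 19, value 112
- bookshelf+wardrobe+dining table: volume 20, weight 18, value 94
- bookshelf+TV box+wardrobe: volume 19, weight 11, value 93
- bookshelf+TV box+dining table: volume 13, weight 16, value 92
Best: $112.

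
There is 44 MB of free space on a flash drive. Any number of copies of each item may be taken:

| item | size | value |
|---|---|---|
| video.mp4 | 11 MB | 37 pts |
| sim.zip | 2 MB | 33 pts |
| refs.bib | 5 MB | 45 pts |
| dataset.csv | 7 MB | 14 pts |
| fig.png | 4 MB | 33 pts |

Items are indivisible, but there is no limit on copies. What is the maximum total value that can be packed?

726 pts

Best value-per-unit is sim.zip at 33/2, and filling with it alone uses size 22×2=44. No mix of the others beats 22×33 = 726.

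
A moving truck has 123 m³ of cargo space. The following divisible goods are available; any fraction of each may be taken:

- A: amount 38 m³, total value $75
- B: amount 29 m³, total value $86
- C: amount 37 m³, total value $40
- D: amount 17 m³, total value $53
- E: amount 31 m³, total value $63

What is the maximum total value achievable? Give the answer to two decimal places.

Take in order of value per unit:
- D (53/17 per unit): all 17 → value 53, running total 53.00
- B (86/29 per unit): all 29 → value 86, running total 139.00
- E (63/31 per unit): all 31 → value 63, running total 202.00
- A (75/38 per unit): all 38 → value 75, running total 277.00
- C (40/37 per unit): 8 of 37 → value 8×40/37 = 8.6486, running total 285.65
Total 285.65.

285.65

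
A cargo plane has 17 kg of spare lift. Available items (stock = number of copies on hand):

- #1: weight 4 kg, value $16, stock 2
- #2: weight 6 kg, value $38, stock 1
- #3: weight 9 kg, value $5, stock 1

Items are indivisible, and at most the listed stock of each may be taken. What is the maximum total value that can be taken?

$70

Top feasible selections:
- 2×#1 + 1×#2: weight 14, value 70
- 1×#1 + 1×#2: weight 10, value 54
- 1×#2 + 1×#3: weight 15, value 43
Best: $70.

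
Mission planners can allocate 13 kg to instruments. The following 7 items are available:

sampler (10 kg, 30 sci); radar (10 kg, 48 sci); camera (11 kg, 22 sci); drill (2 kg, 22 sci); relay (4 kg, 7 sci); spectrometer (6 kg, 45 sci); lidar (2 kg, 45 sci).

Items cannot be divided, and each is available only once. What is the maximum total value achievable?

112 sci

This is a 0/1 knapsack; check combinations near the capacity.
- drill+spectrometer+lidar: mass 2+6+2=10, value 22+45+45=112
- relay+spectrometer+lidar: mass 4+6+2=12, value 7+45+45=97
- radar+lidar: mass 10+2=12, value 48+45=93
- spectrometer+lidar: mass 6+2=8, value 45+45=90
- sampler+lidar: mass 10+2=12, value 30+45=75
Best: 112 sci.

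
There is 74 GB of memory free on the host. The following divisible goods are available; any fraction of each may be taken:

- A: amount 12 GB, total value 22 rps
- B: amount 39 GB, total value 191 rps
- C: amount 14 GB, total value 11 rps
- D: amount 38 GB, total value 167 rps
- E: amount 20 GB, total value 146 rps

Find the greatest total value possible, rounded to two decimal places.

402.92

Take in order of value per unit:
- E (146/20 per unit): all 20 → value 146, running total 146.00
- B (191/39 per unit): all 39 → value 191, running total 337.00
- D (167/38 per unit): 15 of 38 → value 15×167/38 = 65.9211, running total 402.92
Total 402.92.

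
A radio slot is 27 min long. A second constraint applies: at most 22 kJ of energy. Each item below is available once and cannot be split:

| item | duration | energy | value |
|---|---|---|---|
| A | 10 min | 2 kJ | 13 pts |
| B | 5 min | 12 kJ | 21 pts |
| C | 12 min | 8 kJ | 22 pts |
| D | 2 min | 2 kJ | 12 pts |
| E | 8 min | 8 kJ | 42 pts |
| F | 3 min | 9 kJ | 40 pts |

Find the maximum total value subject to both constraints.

Feasible sets respecting both limits:
- A+D+E+F: duration 23, energy 21, value 107
- A+E+F: duration 21, energy 19, value 95
- D+E+F: duration 13, energy 19, value 94
- A+C+D+F: duration 27, energy 21, value 87
Best: 107 pts.

107 pts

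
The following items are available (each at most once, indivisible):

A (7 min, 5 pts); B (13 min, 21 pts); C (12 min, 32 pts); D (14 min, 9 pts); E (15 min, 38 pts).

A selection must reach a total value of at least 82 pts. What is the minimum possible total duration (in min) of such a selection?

Subsets with value ≥ 82, sorted by total duration:
- B+C+E: duration 40, value 91
- A+B+C+E: duration 47, value 96
Minimum duration: 40 min.

40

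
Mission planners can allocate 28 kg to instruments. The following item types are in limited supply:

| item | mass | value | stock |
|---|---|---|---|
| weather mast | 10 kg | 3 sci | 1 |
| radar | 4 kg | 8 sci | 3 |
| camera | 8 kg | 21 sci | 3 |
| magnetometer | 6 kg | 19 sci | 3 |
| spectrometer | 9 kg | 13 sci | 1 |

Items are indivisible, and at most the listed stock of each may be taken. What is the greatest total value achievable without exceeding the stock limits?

80 sci

Best selections within mass 28 and stock limits:
- 2×camera + 2×magnetometer: mass 28, value 80
- 1×camera + 3×magnetometer: mass 26, value 78
- 2×radar + 1×camera + 2×magnetometer: mass 28, value 75
- 2×radar + 3×magnetometer: mass 26, value 73
Best: 80 sci.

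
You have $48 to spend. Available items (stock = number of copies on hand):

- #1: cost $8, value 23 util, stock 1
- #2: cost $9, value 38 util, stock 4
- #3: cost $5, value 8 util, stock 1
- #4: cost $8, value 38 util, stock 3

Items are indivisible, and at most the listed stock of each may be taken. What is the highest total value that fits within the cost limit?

198 util

Top feasible selections:
- 2×#2 + 1×#3 + 3×#4: cost 47, value 198
- 3×#2 + 1×#3 + 2×#4: cost 48, value 198
- 2×#2 + 3×#4: cost 42, value 190
Best: 198 util.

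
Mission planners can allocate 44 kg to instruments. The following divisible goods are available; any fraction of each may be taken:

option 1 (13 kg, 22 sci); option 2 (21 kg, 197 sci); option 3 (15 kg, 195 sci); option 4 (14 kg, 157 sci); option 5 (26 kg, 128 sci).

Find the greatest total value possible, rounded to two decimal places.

492.71

Take in order of value per unit:
- option 3 (195/15 per unit): all 15 → value 195, running total 195.00
- option 4 (157/14 per unit): all 14 → value 157, running total 352.00
- option 2 (197/21 per unit): 15 of 21 → value 15×197/21 = 140.7143, running total 492.71
Total 492.71.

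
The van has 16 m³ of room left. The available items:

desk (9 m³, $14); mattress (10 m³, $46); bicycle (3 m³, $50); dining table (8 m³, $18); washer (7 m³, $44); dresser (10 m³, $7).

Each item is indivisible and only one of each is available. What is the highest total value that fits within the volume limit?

$96

Check high-value combinations within 16 m³:
- mattress+bicycle: volume 10+3=13, value 46+50=96
- bicycle+washer: volume 3+7=10, value 50+44=94
- bicycle+dining table: volume 3+8=11, value 50+18=68
Best: $96.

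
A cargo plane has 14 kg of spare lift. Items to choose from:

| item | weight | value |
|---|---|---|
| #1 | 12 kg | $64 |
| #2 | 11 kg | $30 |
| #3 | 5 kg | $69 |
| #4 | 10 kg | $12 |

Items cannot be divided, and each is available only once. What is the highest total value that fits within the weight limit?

$69

Check high-value combinations within 14 kg:
- #3: weight 5, value 69
- #1: weight 12, value 64
- #2: weight 11, value 30
Best: $69.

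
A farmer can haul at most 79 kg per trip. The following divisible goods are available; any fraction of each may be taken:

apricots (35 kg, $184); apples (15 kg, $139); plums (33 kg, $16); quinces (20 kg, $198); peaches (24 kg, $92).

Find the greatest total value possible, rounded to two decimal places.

555.50

Take in order of value per unit:
- quinces (198/20 per unit): all 20 → value 198, running total 198.00
- apples (139/15 per unit): all 15 → value 139, running total 337.00
- apricots (184/35 per unit): all 35 → value 184, running total 521.00
- peaches (92/24 per unit): 9 of 24 → value 9×92/24 = 34.5000, running total 555.50
Total 555.50.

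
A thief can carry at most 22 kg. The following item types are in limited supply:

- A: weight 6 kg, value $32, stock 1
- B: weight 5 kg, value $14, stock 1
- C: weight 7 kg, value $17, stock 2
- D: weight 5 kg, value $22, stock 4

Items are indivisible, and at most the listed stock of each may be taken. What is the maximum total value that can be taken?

$98

Top feasible selections:
- 1×A + 3×D: weight 21, value 98
- 1×A + 1×B + 2×D: weight 21, value 90
Best: $98.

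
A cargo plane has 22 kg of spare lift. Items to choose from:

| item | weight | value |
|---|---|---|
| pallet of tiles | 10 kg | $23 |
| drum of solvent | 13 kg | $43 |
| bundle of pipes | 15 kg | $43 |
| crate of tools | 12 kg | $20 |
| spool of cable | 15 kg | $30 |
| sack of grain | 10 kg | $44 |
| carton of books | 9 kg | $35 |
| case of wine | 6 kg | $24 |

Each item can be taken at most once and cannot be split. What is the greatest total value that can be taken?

$79

This is a 0/1 knapsack; check combinations near the capacity.
- sack of grain+carton of books: weight 10+9=19, value 44+35=79
- drum of solvent+carton of books: weight 13+9=22, value 43+35=78
- sack of grain+case of wine: weight 10+6=16, value 44+24=68
Best: $79.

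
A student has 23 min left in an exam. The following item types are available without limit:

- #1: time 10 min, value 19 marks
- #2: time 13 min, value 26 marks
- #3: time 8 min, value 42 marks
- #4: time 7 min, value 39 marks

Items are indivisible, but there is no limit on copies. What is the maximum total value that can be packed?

123 marks

Best value-per-unit is #4 at 39/7; filling with it alone gives 3×39 = 117.
Optimal mix: 2×#3 + 1×#4 → time 23, value 123.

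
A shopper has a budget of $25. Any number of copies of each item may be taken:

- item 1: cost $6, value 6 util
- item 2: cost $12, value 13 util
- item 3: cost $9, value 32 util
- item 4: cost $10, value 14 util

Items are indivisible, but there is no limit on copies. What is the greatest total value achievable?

Best value-per-unit is item 3 at 32/9; filling with it alone gives 2×32 = 64.
Optimal mix: 1×item 1 + 2×item 3 → cost 24, value 70.

70 util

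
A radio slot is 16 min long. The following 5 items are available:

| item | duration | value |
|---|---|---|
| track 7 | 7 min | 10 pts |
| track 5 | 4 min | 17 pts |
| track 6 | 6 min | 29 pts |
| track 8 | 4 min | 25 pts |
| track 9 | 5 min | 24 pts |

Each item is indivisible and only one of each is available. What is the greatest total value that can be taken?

78 pts

This is a 0/1 knapsack; check combinations near the capacity.
- track 6+track 8+track 9: duration 6+4+5=15, value 29+25+24=78
- track 5+track 6+track 8: duration 4+6+4=14, value 17+29+25=71
- track 5+track 6+track 9: duration 4+6+5=15, value 17+29+24=70
Best: 78 pts.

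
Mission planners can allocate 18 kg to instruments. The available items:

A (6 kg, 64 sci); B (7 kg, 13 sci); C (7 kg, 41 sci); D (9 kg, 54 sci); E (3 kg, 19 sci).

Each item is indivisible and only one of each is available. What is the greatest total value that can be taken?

Check high-value combinations within 18 kg:
- A+D+E: mass 6+9+3=18, value 64+54+19=137
- A+C+E: mass 6+7+3=16, value 64+41+19=124
- A+D: mass 6+9=15, value 64+54=118
- A+C: mass 6+7=13, value 64+41=105
- A+B+E: mass 6+7+3=16, value 64+13+19=96
Best: 137 sci.

137 sci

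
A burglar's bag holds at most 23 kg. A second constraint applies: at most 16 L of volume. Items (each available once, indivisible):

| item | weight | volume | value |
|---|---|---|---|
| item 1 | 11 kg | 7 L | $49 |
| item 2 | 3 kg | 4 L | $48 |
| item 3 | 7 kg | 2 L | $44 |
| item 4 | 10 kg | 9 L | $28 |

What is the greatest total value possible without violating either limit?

Feasible sets respecting both limits:
- item 1+item 2+item 3: weight 21, volume 13, value 141
- item 2+item 3+item 4: weight 20, volume 15, value 120
- item 1+item 2: weight 14, volume 11, value 97
Best: $141.

$141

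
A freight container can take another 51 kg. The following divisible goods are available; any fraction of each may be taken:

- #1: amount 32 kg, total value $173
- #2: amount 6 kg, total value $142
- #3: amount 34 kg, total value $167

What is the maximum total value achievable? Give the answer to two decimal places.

Take in order of value per unit:
- #2 (142/6 per unit): all 6 → value 142, running total 142.00
- #1 (173/32 per unit): all 32 → value 173, running total 315.00
- #3 (167/34 per unit): 13 of 34 → value 13×167/34 = 63.8529, running total 378.85
Total 378.85.

378.85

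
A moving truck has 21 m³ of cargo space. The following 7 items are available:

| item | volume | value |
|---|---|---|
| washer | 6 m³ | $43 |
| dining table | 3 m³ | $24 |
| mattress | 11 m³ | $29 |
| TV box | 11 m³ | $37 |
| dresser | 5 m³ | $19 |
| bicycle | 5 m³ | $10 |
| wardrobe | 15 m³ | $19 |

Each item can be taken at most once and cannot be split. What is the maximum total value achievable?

Check high-value combinations within 21 m³:
- washer+dining table+TV box: volume 6+3+11=20, value 43+24+37=104
- washer+dining table+dresser+bicycle: volume 6+3+5+5=19, value 43+24+19+10=96
- washer+dining table+mattress: volume 6+3+11=20, value 43+24+29=96
- washer+dining table+dresser: volume 6+3+5=14, value 43+24+19=86
Best: $104.

$104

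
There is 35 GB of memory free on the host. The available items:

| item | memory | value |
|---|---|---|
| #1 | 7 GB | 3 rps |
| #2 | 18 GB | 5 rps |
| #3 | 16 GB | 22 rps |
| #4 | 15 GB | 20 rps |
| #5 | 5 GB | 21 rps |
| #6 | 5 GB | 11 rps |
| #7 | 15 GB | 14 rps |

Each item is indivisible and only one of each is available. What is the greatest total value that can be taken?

57 rps

Check high-value combinations within 35 GB:
- #1+#3+#5+#6: memory 7+16+5+5=33, value 3+22+21+11=57
- #1+#4+#5+#6: memory 7+15+5+5=32, value 3+20+21+11=55
- #4+#5+#7: memory 15+5+15=35, value 20+21+14=55
Best: 57 rps.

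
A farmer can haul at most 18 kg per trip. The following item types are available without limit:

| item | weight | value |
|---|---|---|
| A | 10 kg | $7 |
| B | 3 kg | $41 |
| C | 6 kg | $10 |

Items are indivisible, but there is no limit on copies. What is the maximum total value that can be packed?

$246

Best value-per-unit is B at 41/3, and filling with it alone uses weight 6×3=18. No mix of the others beats 6×41 = 246.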